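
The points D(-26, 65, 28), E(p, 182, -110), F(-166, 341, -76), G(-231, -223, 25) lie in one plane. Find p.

Normal to plane DFG: n = (-30780, 20900, 96900); plane equation n·P = 4871980.
Requiring n·E = 4871980: (-30780)p + (-6855200) = 4871980.
So p = -381.

-381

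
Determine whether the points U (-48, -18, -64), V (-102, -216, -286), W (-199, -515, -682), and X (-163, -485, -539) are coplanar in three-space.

Yes

With U as base: UV = (-54, -198, -222), UW = (-151, -497, -618), UX = (-115, -467, -475).
UW × UX = (-52531, -655, 13362).
UV · (UW × UX) = 0.
The scalar triple product vanishes, so the four points are coplanar.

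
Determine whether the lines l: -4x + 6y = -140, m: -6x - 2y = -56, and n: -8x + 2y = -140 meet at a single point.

Intersecting l and m: solving the 2×2 system gives (x, y) = (14, -14).
Substitute into n: (-8)(14) + (2)(-14) = -140.
This equals -140, so (14, -14) lies on all three lines and they are concurrent.

Yes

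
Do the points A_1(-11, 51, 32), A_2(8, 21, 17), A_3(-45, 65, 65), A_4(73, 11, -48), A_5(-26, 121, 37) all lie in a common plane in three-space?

No

The plane through A_1, A_2, A_3 has normal n = A_1A_2 × A_1A_3 = (-780, -117, -754) and equation n·P = -21515.
Checking the remaining points: n·A_4 = -22035, n·A_5 = -21775.
Since n·A_4 = -22035 ≠ -21515, A_4 is off the plane and the points are not all coplanar.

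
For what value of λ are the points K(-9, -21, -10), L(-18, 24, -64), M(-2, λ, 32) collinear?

-56

Collinearity requires KL × KM = 0; each component is linear in λ.
The x-component gives (54)λ + (3024) = 0, so λ = -56.
The remaining components then also vanish.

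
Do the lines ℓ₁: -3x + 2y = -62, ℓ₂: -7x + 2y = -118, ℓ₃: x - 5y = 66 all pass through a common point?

No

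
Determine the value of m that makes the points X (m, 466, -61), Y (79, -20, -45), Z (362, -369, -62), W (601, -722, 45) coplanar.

-300

Coplanarity ⇔ det[XY; XZ; XW] = 0.
Expanding, this is linear in m: (43344)m + (13003200) = 0.
So m = -300.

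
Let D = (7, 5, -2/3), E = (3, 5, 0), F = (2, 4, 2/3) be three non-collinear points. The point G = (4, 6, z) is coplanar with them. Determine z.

Coplanarity requires DE · (DF × DG) = 0.
DE = (-4, 0, 2/3), DF = (-5, -1, 4/3); the triple product is linear in z with coefficient 4 and constant term 8/3.
Setting it to zero: z = -2/3.

-2/3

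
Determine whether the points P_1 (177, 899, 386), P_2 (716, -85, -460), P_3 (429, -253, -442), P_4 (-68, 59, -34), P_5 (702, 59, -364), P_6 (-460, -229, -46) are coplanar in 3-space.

Yes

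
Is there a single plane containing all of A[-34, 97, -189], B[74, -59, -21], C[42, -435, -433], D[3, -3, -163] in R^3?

No

A normal to the plane through A, B, C is n = AB × AC = (127440, 39120, -45600).
The plane has equation n·P = 8080080. For D: n·D = 7697760.
7697760 ≠ 8080080, so D is off the plane.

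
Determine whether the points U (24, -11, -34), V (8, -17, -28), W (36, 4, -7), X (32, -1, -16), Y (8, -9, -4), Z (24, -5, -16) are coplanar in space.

Yes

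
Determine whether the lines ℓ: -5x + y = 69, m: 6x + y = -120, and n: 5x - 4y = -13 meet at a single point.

No

Intersecting ℓ and m: solving the 2×2 system gives (x, y) = (-189/11, -186/11).
Substitute into n: (5)(-189/11) + (-4)(-186/11) = -201/11.
But n requires -13 ≠ -201/11, so the three lines have no common point.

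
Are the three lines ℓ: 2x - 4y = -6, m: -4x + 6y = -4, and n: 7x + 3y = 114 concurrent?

The three lines meet at one point iff the augmented coefficient matrix [aᵢ bᵢ cᵢ] has rank < 3, i.e. its determinant vanishes.
Here the determinant is 4.
Nonzero, so no common point exists.

No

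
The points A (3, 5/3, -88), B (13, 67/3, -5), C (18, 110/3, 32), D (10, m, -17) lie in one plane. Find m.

Coplanarity ⇔ det[AB; AC; AD] = 0.
Expanding, this is linear in m: (45)m + (-210) = 0.
So m = 14/3.

14/3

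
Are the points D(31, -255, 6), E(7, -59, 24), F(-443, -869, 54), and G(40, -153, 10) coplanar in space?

No

With D as base: DE = (-24, 196, 18), DF = (-474, -614, 48), DG = (9, 102, 4).
DF × DG = (-7352, 2328, -42822).
DE · (DF × DG) = -138060.
Since -138060 ≠ 0, the four points are not coplanar.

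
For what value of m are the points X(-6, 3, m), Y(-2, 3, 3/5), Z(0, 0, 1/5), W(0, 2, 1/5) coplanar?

Coplanarity ⇔ det[XY; XZ; XW] = 0.
Expanding, this is linear in m: (-4)m + (28/5) = 0.
So m = 7/5.

7/5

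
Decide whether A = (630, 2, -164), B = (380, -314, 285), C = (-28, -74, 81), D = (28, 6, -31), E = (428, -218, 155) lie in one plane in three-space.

The plane through A, B, C has normal n = AB × AC = (-43296, -234192, -188928) and equation n·P = 3239328.
Checking the remaining points: n·D = 3239328, n·E = 3239328.
All equal 3239328, so all 5 points lie in one plane.

Yes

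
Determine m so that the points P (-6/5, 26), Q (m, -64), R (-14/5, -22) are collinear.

-21/5

Collinearity: (Q − P) must be parallel to (R − P) = (-8/5, -48).
Cross-multiplying the components: (m − (-6/5))·(-48) = (-90)·(-8/5).
Solving gives m = -21/5.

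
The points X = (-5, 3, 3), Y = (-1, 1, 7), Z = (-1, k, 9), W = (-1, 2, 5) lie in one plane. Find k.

0

The points are coplanar iff XY · (XZ × XW) = 0.
Expanding, this is linear in k: (-8)k + (0) = 0.
So k = 0.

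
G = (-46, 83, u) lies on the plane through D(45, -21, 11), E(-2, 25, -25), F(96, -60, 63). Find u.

-41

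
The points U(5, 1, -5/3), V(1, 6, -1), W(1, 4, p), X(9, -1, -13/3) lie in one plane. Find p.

1/3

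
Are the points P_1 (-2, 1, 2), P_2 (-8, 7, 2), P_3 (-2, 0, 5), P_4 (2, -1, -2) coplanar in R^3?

No

A normal to the plane through P_1, P_2, P_3 is n = P_1P_2 × P_1P_3 = (18, 18, 6).
The plane has equation n·P = -6. For P_4: n·P_4 = 6.
6 ≠ -6, so P_4 is off the plane.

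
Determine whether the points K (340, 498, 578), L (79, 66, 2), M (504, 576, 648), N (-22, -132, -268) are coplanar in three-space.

The four points are coplanar iff the 3×3 determinant with rows KL, KM, KN is zero.
Rows: (-261, -432, -576), (164, 78, 70), (-362, -630, -846).
Expanding along the first row: (-261)(-21888) − (-432)(-113404) + (-576)(-75084) = -29376.
Nonzero ⇒ not coplanar.

No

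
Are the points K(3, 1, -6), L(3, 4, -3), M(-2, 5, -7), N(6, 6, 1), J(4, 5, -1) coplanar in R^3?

No

The plane through K, L, M has normal n = KL × KM = (-15, -15, 15) and equation n·P = -150.
Checking the remaining points: n·N = -165, n·J = -150.
Since n·N = -165 ≠ -150, N is off the plane and the points are not all coplanar.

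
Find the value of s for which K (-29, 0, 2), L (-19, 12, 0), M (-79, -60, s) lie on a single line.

12

Collinearity requires KL × KM = 0; each component is linear in s.
The x-component gives (12)s + (-144) = 0, so s = 12.
The remaining components then also vanish.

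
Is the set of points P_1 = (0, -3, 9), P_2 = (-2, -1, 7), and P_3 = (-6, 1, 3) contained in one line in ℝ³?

P_1P_2 = (-2, 2, -2), P_1P_3 = (-6, 4, -6).
P_1P_2 × P_1P_3 = (-4, 0, 4).
The cross product is nonzero, so the points do not lie on one line.

No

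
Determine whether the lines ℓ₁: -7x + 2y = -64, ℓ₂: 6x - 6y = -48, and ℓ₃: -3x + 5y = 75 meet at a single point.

Intersecting ℓ₁ and ℓ₂: solving the 2×2 system gives (x, y) = (16, 24).
Substitute into ℓ₃: (-3)(16) + (5)(24) = 72.
But ℓ₃ requires 75 ≠ 72, so the three lines have no common point.

No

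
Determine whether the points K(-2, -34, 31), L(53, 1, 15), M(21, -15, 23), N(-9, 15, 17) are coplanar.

The four points are coplanar iff the 3×3 determinant with rows KL, KM, KN is zero.
Rows: (55, 35, -16), (23, 19, -8), (-7, 49, -14).
Expanding along the first row: (55)(126) − (35)(-378) + (-16)(1260) = 0.
Zero determinant ⇒ coplanar.

Yes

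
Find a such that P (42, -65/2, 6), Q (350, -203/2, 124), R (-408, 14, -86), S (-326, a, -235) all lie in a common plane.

235/2

Normal to plane PQR: n = (861, -24764, -16728); plane equation n·X = 740624.
Requiring n·S = 740624: (-24764)a + (3650394) = 740624.
So a = 235/2.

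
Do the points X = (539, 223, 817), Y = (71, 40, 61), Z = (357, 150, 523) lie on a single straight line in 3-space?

XY = (-468, -183, -756), XZ = (-182, -73, -294).
XY × XZ = (-1386, 0, 858).
The cross product is nonzero, so the points do not lie on one line.

No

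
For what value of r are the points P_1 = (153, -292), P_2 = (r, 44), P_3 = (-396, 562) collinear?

Collinearity: (P_2 − P_1) must be parallel to (P_3 − P_1) = (-549, 854).
Cross-multiplying the components: (r − 153)·(854) = (336)·(-549).
Solving gives r = -63.

-63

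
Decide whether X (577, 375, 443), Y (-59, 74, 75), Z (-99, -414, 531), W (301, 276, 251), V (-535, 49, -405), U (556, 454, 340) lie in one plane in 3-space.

Yes

The plane through X, Y, Z has normal n = XY × XZ = (-316840, 304736, 298328) and equation n·P = 63618624.
Checking the remaining points: n·W = 63618624, n·V = 63618624, n·U = 63618624.
All equal 63618624, so all 6 points lie in one plane.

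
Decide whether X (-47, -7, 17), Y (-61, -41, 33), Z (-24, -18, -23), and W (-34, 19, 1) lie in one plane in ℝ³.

A normal to the plane through X, Y, Z is n = XY × XZ = (1536, -192, 936).
The plane has equation n·P = -54936. For W: n·W = -54936.
Equal, so W lies in the plane and all four are coplanar.

Yes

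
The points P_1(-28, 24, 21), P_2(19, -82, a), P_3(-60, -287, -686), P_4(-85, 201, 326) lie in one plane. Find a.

-145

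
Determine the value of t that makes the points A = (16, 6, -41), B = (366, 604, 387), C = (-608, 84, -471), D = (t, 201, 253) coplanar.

343

Normal to plane ABC: n = (-290524, -116572, 400452); plane equation n·P = -21766348.
Requiring n·D = -21766348: (-290524)t + (77883384) = -21766348.
So t = 343.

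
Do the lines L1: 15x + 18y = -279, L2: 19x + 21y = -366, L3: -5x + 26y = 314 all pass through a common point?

Intersecting L1 and L2: solving the 2×2 system gives (x, y) = (-27, 7).
Substitute into L3: (-5)(-27) + (26)(7) = 317.
But L3 requires 314 ≠ 317, so the three lines have no common point.

No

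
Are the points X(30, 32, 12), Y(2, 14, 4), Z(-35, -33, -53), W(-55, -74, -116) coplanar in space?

No

With X as base: XY = (-28, -18, -8), XZ = (-65, -65, -65), XW = (-85, -106, -128).
XZ × XW = (1430, -2795, 1365).
XY · (XZ × XW) = -650.
Since -650 ≠ 0, the four points are not coplanar.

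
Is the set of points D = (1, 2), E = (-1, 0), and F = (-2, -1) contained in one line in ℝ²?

Yes

DE = (-2, -2), DF = (-3, -3).
Checking proportionality: DF = 3/2·DE, so the vectors are parallel and the points are collinear.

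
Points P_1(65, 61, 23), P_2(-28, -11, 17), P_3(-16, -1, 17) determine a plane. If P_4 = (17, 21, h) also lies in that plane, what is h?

The plane through P_1, P_2, P_3 has equation 60x − 72y − 66z = -2010.
Substituting P_4: (-66)h + (-492) = -2010, so h = 23.

23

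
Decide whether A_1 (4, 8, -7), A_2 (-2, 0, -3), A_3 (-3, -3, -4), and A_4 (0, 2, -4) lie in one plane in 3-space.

A normal to the plane through A_1, A_2, A_3 is n = A_1A_2 × A_1A_3 = (20, -10, 10).
The plane has equation n·P = -70. For A_4: n·A_4 = -60.
-60 ≠ -70, so A_4 is off the plane.

No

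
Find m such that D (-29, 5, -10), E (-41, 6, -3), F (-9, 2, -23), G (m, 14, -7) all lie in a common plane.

The points are coplanar iff DE · (DF × DG) = 0.
Expanding, this is linear in m: (8)m + (136) = 0.
So m = -17.

-17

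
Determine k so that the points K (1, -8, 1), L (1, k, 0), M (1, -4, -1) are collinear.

-6

Collinearity requires KL × KM = 0; each component is linear in k.
The x-component gives (-2)k + (-12) = 0, so k = -6.
The remaining components then also vanish.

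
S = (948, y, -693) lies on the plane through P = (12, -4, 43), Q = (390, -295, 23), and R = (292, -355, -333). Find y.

-982

A normal to the plane is n = PQ × PR = (102396, 136528, -51198).
S lies in the plane iff n · PS = 0.
This gives (136528)y + (134070496) = 0, so y = -982.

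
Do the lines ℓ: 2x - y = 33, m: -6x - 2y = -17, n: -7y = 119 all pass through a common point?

No

Intersecting ℓ and m: solving the 2×2 system gives (x, y) = (83/10, -82/5).
Substitute into n: (0)(83/10) + (-7)(-82/5) = 574/5.
But n requires 119 ≠ 574/5, so the three lines have no common point.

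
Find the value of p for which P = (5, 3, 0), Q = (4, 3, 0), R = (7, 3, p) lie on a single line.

Direction PQ = (-1, 0, 0). From the x-coordinate of R, the parameter along the line is τ = (7 − 5)/(-1) = -2.
Then p = 0 + (-2)·(0) = 0.

0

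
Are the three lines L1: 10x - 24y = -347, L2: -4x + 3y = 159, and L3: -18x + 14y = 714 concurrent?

Intersecting L1 and L2: solving the 2×2 system gives (x, y) = (-925/22, -101/33).
Substitute into L3: (-18)(-925/22) + (14)(-101/33) = 23561/33.
But L3 requires 714 ≠ 23561/33, so the three lines have no common point.

No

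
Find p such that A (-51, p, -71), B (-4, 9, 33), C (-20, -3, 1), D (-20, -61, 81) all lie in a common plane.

Coplanarity ⇔ det[AB; AC; AD] = 0.
Expanding, this is linear in p: (-1280)p + (-24320) = 0.
So p = -19.

-19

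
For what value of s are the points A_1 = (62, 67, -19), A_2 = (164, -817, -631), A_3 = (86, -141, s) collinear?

-163

Collinearity requires A_1A_2 × A_1A_3 = 0; each component is linear in s.
The x-component gives (-884)s + (-144092) = 0, so s = -163.
The remaining components then also vanish.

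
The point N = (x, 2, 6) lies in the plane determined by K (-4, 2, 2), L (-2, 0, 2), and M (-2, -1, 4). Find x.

Coplanarity requires KL · (KM × KN) = 0.
KL = (2, -2, 0), KM = (2, -3, 2); the triple product is linear in x with coefficient -4 and constant term -24.
Setting it to zero: x = -6.

-6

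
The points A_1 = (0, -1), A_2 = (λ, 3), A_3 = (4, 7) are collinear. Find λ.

The three points are collinear iff det[A_1A_2; A_1A_3] = 0.
This determinant is linear in λ: (8)λ + (-16) = 0, so λ = 2.

2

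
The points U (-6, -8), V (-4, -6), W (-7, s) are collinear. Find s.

The three points are collinear iff det[UV; UW] = 0.
This determinant is linear in s: (2)s + (18) = 0, so s = -9.

-9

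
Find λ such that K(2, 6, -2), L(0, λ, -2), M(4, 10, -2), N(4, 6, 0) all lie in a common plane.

The points are coplanar iff KL · (KM × KN) = 0.
Expanding, this is linear in λ: (-4)λ + (8) = 0.
So λ = 2.

2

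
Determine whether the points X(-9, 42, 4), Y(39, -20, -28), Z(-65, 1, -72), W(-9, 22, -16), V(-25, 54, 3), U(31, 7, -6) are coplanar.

No

The plane through X, Y, Z has normal n = XY × XZ = (3400, 5440, -5440) and equation n·P = 176120.
Checking the remaining points: n·W = 176120, n·V = 192440, n·U = 176120.
Since n·V = 192440 ≠ 176120, V is off the plane and the points are not all coplanar.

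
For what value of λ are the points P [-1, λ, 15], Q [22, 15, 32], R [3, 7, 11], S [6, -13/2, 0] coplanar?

Coplanarity ⇔ det[PQ; PR; PS] = 0.
Expanding, this is linear in λ: (272)λ + (-3808) = 0.
So λ = 14.

14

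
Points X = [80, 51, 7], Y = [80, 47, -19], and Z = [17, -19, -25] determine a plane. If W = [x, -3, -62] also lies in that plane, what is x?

38

A normal to the plane is n = XY × XZ = (-1692, 1638, -252).
W lies in the plane iff n · XW = 0.
This gives (-1692)x + (64296) = 0, so x = 38.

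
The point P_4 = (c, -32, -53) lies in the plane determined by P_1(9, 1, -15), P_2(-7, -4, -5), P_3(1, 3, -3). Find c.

-3

A normal to the plane is n = P_1P_2 × P_1P_3 = (-80, 112, -72).
P_4 lies in the plane iff n · P_1P_4 = 0.
This gives (-80)c + (-240) = 0, so c = -3.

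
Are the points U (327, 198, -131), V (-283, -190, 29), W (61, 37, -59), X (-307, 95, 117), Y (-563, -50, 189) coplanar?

Yes

The plane through U, V, W has normal n = UV × UW = (-2176, 1360, -4998) and equation n·P = 212466.
Checking the remaining points: n·X = 212466, n·Y = 212466.
All equal 212466, so all 5 points lie in one plane.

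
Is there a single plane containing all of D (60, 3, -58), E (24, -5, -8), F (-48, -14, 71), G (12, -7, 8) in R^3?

No

A normal to the plane through D, E, F is n = DE × DF = (-182, -756, -252).
The plane has equation n·P = 1428. For G: n·G = 1092.
1092 ≠ 1428, so G is off the plane.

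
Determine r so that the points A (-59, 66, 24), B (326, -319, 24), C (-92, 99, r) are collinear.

Direction AB = (385, -385, 0). From the x-coordinate of C, the parameter along the line is τ = (-92 − (-59))/385 = -3/35.
Then r = 24 + (-3/35)·(0) = 24.

24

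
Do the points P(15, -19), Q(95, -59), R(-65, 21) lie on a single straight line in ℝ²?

Yes

PQ = (80, -40), PR = (-80, 40).
Checking proportionality: PR = -1·PQ, so the vectors are parallel and the points are collinear.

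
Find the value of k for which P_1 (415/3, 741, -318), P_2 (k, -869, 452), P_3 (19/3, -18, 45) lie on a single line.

Direction P_1P_3 = (-132, -759, 363). From the y-coordinate of P_2, the parameter along the line is τ = (-869 − 741)/(-759) = 70/33.
Then k = 415/3 + 70/33·(-132) = -425/3.

-425/3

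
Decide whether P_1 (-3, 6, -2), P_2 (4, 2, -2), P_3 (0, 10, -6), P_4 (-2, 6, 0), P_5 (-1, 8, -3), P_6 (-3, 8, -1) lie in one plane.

The plane through P_1, P_2, P_3 has normal n = P_1P_2 × P_1P_3 = (16, 28, 40) and equation n·P = 40.
Checking the remaining points: n·P_4 = 136, n·P_5 = 88, n·P_6 = 136.
Since n·P_4 = 136 ≠ 40, P_4 is off the plane and the points are not all coplanar.

No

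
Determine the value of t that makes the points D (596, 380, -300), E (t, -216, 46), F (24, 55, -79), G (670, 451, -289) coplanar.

-402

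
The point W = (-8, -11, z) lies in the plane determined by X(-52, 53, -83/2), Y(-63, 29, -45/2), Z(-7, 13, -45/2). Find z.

The plane through X, Y, Z has equation 304x + 1064y + 1520z = -22496.
Substituting W: (1520)z + (-14136) = -22496, so z = -11/2.

-11/2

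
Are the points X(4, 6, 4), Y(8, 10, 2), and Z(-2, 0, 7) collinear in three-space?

Yes

XY = (4, 4, -2), XZ = (-6, -6, 3).
Each component of XZ is -3/2 times the corresponding component of XY, so XZ = -3/2·XY and the points are collinear.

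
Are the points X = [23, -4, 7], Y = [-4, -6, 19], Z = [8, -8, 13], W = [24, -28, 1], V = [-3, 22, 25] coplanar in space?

Yes

The plane through X, Y, Z has normal n = XY × XZ = (36, -18, 78) and equation n·P = 1446.
Checking the remaining points: n·W = 1446, n·V = 1446.
All equal 1446, so all 5 points lie in one plane.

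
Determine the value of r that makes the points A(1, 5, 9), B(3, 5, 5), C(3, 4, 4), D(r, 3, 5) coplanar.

The points are coplanar iff AB · (AC × AD) = 0.
Expanding, this is linear in r: (-4)r + (8) = 0.
So r = 2.

2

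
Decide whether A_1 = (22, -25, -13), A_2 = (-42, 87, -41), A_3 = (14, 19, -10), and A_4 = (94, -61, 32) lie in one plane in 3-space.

The four points are coplanar iff the 3×3 determinant with rows A_1A_2, A_1A_3, A_1A_4 is zero.
Rows: (-64, 112, -28), (-8, 44, 3), (72, -36, 45).
Expanding along the first row: (-64)(2088) − (112)(-576) + (-28)(-2880) = 11520.
Nonzero ⇒ not coplanar.

No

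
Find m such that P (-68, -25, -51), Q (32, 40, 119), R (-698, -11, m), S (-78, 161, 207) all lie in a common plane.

-517

Normal to plane PQS: n = (-14850, -27500, 19250); plane equation n·X = 715550.
Requiring n·R = 715550: (19250)m + (10667800) = 715550.
So m = -517.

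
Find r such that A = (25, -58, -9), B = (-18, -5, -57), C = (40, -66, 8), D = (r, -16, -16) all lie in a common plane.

18

Normal to plane ABC: n = (517, 11, -451); plane equation n·P = 16346.
Requiring n·D = 16346: (517)r + (7040) = 16346.
So r = 18.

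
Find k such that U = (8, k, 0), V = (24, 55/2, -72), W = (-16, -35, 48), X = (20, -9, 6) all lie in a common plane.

-17/2

Coplanarity ⇔ det[UV; UW; UX] = 0.
Expanding, this is linear in k: (-2640)k + (-22440) = 0.
So k = -17/2.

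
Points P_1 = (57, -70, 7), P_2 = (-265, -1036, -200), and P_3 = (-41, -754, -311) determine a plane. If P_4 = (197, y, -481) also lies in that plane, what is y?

-534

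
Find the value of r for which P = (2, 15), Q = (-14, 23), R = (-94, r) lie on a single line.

63

The three points are collinear iff det[PQ; PR] = 0.
This determinant is linear in r: (-16)r + (1008) = 0, so r = 63.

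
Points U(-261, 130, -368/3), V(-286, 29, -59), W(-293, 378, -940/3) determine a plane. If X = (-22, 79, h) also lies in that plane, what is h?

A normal to the plane is n = UV × UW = (3468, -6804, -9432).
X lies in the plane iff n · UX = 0.
This gives (-9432)h + (18864) = 0, so h = 2.

2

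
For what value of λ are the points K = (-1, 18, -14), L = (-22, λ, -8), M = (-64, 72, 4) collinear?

36

Collinearity requires KL × KM = 0; each component is linear in λ.
The x-component gives (18)λ + (-648) = 0, so λ = 36.
The remaining components then also vanish.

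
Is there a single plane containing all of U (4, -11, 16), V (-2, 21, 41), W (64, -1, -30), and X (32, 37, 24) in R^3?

No

A normal to the plane through U, V, W is n = UV × UW = (-1722, 1224, -1980).
The plane has equation n·P = -52032. For X: n·X = -57336.
-57336 ≠ -52032, so X is off the plane.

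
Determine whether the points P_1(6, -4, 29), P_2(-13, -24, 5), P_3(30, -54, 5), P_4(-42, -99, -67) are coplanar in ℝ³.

With P_1 as base: P_1P_2 = (-19, -20, -24), P_1P_3 = (24, -50, -24), P_1P_4 = (-48, -95, -96).
P_1P_3 × P_1P_4 = (2520, 3456, -4680).
P_1P_2 · (P_1P_3 × P_1P_4) = -4680.
Since -4680 ≠ 0, the four points are not coplanar.

No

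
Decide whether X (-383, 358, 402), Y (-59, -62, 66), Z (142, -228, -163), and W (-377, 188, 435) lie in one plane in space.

No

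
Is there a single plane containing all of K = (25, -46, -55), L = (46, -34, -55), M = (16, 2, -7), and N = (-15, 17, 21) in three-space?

No

A normal to the plane through K, L, M is n = KL × KM = (576, -1008, 1116).
The plane has equation n·P = -612. For N: n·N = -2340.
-2340 ≠ -612, so N is off the plane.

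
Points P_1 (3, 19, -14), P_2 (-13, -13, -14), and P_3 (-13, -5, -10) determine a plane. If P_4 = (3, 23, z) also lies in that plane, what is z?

Coplanarity requires P_1P_2 · (P_1P_3 × P_1P_4) = 0.
P_1P_2 = (-16, -32, 0), P_1P_3 = (-16, -24, 4); the triple product is linear in z with coefficient -128 and constant term -1536.
Setting it to zero: z = -12.

-12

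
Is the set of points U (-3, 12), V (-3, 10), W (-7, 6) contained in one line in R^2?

UV = (0, -2), UW = (-4, -6).
det[UV; UW] = (0)(-6) − (-2)(-4) = -8.
The determinant is nonzero, so they are not collinear.

No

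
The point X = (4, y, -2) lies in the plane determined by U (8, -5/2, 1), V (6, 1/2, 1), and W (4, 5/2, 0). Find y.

1/2

The plane through U, V, W has equation −3x − 2y + 2z = -17.
Substituting X: (-2)y + (-16) = -17, so y = 1/2.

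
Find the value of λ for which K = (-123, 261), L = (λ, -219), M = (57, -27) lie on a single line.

Collinearity: (L − K) must be parallel to (M − K) = (180, -288).
Cross-multiplying the components: (λ − (-123))·(-288) = (-480)·(180).
Solving gives λ = 177.

177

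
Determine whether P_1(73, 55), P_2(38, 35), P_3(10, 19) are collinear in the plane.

P_1P_2 = (-35, -20), P_1P_3 = (-63, -36).
Checking proportionality: P_1P_3 = 9/5·P_1P_2, so the vectors are parallel and the points are collinear.

Yes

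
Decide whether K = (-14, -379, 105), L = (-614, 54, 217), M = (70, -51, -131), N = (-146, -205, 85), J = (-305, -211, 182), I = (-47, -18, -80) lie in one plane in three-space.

The plane through K, L, M has normal n = KL × KM = (-138924, -132192, -233172) and equation n·P = 27562644.
Checking the remaining points: n·N = 27562644, n·J = 27827028, n·I = 27562644.
Since n·J = 27827028 ≠ 27562644, J is off the plane and the points are not all coplanar.

No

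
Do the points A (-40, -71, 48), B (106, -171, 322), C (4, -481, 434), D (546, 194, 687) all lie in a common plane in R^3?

A normal to the plane through A, B, C is n = AB × AC = (73740, -44300, -55460).
The plane has equation n·P = -2466380. For D: n·D = -6433180.
-6433180 ≠ -2466380, so D is off the plane.

No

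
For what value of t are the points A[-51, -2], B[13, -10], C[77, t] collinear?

Collinearity: (C − A) must be parallel to (B − A) = (64, -8).
Cross-multiplying the components: (t − (-2))·(64) = (128)·(-8).
Solving gives t = -18.

-18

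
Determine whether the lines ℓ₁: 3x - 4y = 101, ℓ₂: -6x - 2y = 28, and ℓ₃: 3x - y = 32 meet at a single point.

Yes

The three lines meet at one point iff the augmented coefficient matrix [aᵢ bᵢ cᵢ] has rank < 3, i.e. its determinant vanishes.
Here the determinant is 0.
It vanishes, so the lines are concurrent at (3, -23).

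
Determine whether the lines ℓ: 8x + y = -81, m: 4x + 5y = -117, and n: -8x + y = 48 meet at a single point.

The three lines meet at one point iff the augmented coefficient matrix [aᵢ bᵢ cᵢ] has rank < 3, i.e. its determinant vanishes.
Here the determinant is 36.
Nonzero, so no common point exists.

No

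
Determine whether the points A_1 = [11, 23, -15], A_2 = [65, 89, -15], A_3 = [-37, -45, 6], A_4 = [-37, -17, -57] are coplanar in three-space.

The four points are coplanar iff the 3×3 determinant with rows A_1A_2, A_1A_3, A_1A_4 is zero.
Rows: (54, 66, 0), (-48, -68, 21), (-48, -40, -42).
Expanding along the first row: (54)(3696) − (66)(3024) + (0)(-1344) = 0.
Zero determinant ⇒ coplanar.

Yes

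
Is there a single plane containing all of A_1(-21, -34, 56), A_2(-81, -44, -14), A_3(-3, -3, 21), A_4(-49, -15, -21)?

The four points are coplanar iff the 3×3 determinant with rows A_1A_2, A_1A_3, A_1A_4 is zero.
Rows: (-60, -10, -70), (18, 31, -35), (-28, 19, -77).
Expanding along the first row: (-60)(-1722) − (-10)(-2366) + (-70)(1210) = -5040.
Nonzero ⇒ not coplanar.

No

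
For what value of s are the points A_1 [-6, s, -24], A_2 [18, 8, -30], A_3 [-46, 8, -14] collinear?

Direction A_2A_3 = (-64, 0, 16). From the x-coordinate of A_1, the parameter along the line is τ = (-6 − 18)/(-64) = 3/8.
Then s = 8 + 3/8·(0) = 8.

8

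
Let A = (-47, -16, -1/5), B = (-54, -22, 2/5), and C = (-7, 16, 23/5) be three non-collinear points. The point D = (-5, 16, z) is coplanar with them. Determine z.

53/5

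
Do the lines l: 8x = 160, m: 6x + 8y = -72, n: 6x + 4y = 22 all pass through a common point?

No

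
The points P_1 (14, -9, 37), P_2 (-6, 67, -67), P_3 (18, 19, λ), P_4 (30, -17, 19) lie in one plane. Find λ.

The points are coplanar iff P_1P_2 · (P_1P_3 × P_1P_4) = 0.
Expanding, this is linear in λ: (1056)λ + (26400) = 0.
So λ = -25.

-25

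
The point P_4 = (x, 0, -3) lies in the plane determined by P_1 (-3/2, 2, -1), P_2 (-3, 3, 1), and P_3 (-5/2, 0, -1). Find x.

-1/2

A normal to the plane is n = P_1P_2 × P_1P_3 = (4, -2, 4).
P_4 lies in the plane iff n · P_1P_4 = 0.
This gives (4)x + (2) = 0, so x = -1/2.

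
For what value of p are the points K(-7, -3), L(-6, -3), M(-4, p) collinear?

-3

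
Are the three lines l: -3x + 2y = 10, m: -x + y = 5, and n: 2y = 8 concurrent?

Lines aᵢx + bᵢy = cᵢ with pairwise distinct directions are concurrent exactly when det[aᵢ bᵢ cᵢ] = 0.
Here the determinant is 2.
Nonzero, so no common point exists.

No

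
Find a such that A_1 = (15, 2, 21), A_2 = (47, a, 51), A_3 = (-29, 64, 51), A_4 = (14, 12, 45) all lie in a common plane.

-24

Coplanarity ⇔ det[A_1A_2; A_1A_3; A_1A_4] = 0.
Expanding, this is linear in a: (1026)a + (24624) = 0.
So a = -24.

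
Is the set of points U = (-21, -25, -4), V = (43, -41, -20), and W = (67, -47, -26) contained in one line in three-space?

UV = (64, -16, -16), UW = (88, -22, -22).
Each component of UW is 11/8 times the corresponding component of UV, so UW = 11/8·UV and the points are collinear.

Yes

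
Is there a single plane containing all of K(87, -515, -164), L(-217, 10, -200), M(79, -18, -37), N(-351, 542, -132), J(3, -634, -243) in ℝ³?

No

The plane through K, L, M has normal n = KL × KM = (84567, 38896, -146888) and equation n·P = 11415521.
Checking the remaining points: n·N = 10787831, n·J = 11287421.
Since n·N = 10787831 ≠ 11415521, N is off the plane and the points are not all coplanar.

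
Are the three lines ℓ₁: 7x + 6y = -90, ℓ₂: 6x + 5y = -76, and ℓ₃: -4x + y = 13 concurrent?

No

Lines aᵢx + bᵢy = cᵢ with pairwise distinct directions are concurrent exactly when det[aᵢ bᵢ cᵢ] = 0.
Here the determinant is 3.
Nonzero, so no common point exists.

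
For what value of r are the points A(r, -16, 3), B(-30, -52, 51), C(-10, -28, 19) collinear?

0

Collinearity requires AB × AC = 0; each component is linear in r.
The y-component gives (-32)r + (0) = 0, so r = 0.
The remaining components then also vanish.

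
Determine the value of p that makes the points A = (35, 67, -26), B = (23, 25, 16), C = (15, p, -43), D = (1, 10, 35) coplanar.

90

Normal to plane ABD: n = (-168, -696, -744); plane equation n·P = -33168.
Requiring n·C = -33168: (-696)p + (29472) = -33168.
So p = 90.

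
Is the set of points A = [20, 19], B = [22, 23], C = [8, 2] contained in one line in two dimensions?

No

AB = (2, 4), AC = (-12, -17).
det[AB; AC] = (2)(-17) − (4)(-12) = 14.
The determinant is nonzero, so they are not collinear.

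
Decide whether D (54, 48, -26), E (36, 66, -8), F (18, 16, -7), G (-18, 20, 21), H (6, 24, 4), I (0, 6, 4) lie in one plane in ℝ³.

The plane through D, E, F has normal n = DE × DF = (918, -306, 1224) and equation n·P = 3060.
Checking the remaining points: n·G = 3060, n·H = 3060, n·I = 3060.
All equal 3060, so all 6 points lie in one plane.

Yes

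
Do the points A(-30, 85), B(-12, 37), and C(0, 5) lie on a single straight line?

Yes

AB = (18, -48), AC = (30, -80).
Checking proportionality: AC = 5/3·AB, so the vectors are parallel and the points are collinear.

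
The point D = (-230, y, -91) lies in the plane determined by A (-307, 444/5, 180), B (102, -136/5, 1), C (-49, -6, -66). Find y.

142/5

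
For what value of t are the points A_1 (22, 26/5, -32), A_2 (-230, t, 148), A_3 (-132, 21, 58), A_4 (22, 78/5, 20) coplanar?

188/5

The points are coplanar iff A_1A_2 · (A_1A_3 × A_1A_4) = 0.
Expanding, this is linear in t: (8008)t + (-1505504/5) = 0.
So t = 188/5.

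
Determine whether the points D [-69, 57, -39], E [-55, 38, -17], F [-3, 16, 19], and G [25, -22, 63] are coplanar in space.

Yes

A normal to the plane through D, E, F is n = DE × DF = (-200, 640, 680).
The plane has equation n·P = 23760. For G: n·G = 23760.
Equal, so G lies in the plane and all four are coplanar.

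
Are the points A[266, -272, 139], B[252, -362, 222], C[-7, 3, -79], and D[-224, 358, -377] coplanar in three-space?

With A as base: AB = (-14, -90, 83), AC = (-273, 275, -218), AD = (-490, 630, -516).
AC × AD = (-4560, -34048, -37240).
AB · (AC × AD) = 37240.
Since 37240 ≠ 0, the four points are not coplanar.

No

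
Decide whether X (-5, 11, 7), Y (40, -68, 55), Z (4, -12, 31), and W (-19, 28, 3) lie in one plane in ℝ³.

A normal to the plane through X, Y, Z is n = XY × XZ = (-792, -648, -324).
The plane has equation n·P = -5436. For W: n·W = -4068.
-4068 ≠ -5436, so W is off the plane.

No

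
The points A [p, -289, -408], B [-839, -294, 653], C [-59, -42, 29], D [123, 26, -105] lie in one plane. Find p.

The points are coplanar iff AB · (AC × AD) = 0.
Expanding, this is linear in p: (-8664)p + (389880) = 0.
So p = 45.

45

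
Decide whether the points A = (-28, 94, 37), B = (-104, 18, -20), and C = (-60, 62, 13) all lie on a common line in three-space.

AB = (-76, -76, -57), AC = (-32, -32, -24).
Each component of AC is 8/19 times the corresponding component of AB, so AC = 8/19·AB and the points are collinear.

Yes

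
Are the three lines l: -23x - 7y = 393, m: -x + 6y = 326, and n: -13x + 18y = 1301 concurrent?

No

Lines aᵢx + bᵢy = cᵢ with pairwise distinct directions are concurrent exactly when det[aᵢ bᵢ cᵢ] = 0.
Here the determinant is -435.
Nonzero, so no common point exists.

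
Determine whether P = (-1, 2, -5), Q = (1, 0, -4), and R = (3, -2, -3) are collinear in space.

Yes

PQ = (2, -2, 1), PR = (4, -4, 2).
PQ × PR = (0, 0, 0).
The cross product vanishes, so the three points are collinear.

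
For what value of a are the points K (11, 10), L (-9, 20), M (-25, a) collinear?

28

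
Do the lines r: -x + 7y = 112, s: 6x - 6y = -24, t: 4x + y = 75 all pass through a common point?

Intersecting r and s: solving the 2×2 system gives (x, y) = (14, 18).
Substitute into t: (4)(14) + (1)(18) = 74.
But t requires 75 ≠ 74, so the three lines have no common point.

No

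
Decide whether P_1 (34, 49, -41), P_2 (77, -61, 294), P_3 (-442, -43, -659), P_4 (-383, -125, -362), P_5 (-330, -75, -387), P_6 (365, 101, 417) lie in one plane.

Yes

The plane through P_1, P_2, P_3 has normal n = P_1P_2 × P_1P_3 = (98800, -132886, -56316) and equation n·P = -843258.
Checking the remaining points: n·P_4 = -843258, n·P_5 = -843258, n·P_6 = -843258.
All equal -843258, so all 6 points lie in one plane.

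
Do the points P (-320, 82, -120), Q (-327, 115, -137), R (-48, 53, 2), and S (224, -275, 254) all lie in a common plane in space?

With P as base: PQ = (-7, 33, -17), PR = (272, -29, 122), PS = (544, -357, 374).
PR × PS = (32708, -35360, -81328).
PQ · (PR × PS) = -13260.
Since -13260 ≠ 0, the four points are not coplanar.

No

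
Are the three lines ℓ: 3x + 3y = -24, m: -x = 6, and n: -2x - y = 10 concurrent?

Intersecting ℓ and m: solving the 2×2 system gives (x, y) = (-6, -2).
Substitute into n: (-2)(-6) + (-1)(-2) = 14.
But n requires 10 ≠ 14, so the three lines have no common point.

No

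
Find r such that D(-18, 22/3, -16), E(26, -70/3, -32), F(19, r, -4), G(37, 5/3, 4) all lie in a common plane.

Coplanarity ⇔ det[DE; DF; DG] = 0.
Expanding, this is linear in r: (1760)r + (-12320/3) = 0.
So r = 7/3.

7/3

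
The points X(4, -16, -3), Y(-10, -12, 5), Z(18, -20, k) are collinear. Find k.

-11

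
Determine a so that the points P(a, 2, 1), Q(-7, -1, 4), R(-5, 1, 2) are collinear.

-4

Direction QR = (2, 2, -2). From the y-coordinate of P, the parameter along the line is τ = (2 − (-1))/2 = 3/2.
Then a = (-7) + 3/2·(2) = -4.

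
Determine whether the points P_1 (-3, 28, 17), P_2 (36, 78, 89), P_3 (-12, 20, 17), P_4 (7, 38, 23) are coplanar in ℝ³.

No

The four points are coplanar iff the 3×3 determinant with rows P_1P_2, P_1P_3, P_1P_4 is zero.
Rows: (39, 50, 72), (-9, -8, 0), (10, 10, 6).
Expanding along the first row: (39)(-48) − (50)(-54) + (72)(-10) = 108.
Nonzero ⇒ not coplanar.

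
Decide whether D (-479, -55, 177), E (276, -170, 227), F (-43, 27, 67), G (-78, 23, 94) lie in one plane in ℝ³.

The four points are coplanar iff the 3×3 determinant with rows DE, DF, DG is zero.
Rows: (755, -115, 50), (436, 82, -110), (401, 78, -83).
Expanding along the first row: (755)(1774) − (-115)(7922) + (50)(1126) = 2306700.
Nonzero ⇒ not coplanar.

No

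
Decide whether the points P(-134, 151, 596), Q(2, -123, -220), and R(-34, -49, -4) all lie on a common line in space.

PQ = (136, -274, -816), PR = (100, -200, -600).
Comparing components 2 and 3: (-274)(-600) − (-816)(-200) = 1200 ≠ 0, so PQ and PR are not parallel and the points are not collinear.

No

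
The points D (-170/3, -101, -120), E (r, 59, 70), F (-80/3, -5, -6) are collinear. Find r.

-20/3

Direction DF = (30, 96, 114). From the y-coordinate of E, the parameter along the line is τ = (59 − (-101))/96 = 5/3.
Then r = (-170/3) + 5/3·(30) = -20/3.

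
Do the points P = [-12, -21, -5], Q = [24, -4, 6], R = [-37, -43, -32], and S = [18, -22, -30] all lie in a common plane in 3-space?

No

The four points are coplanar iff the 3×3 determinant with rows PQ, PR, PS is zero.
Rows: (36, 17, 11), (-25, -22, -27), (30, -1, -25).
Expanding along the first row: (36)(523) − (17)(1435) + (11)(685) = 1968.
Nonzero ⇒ not coplanar.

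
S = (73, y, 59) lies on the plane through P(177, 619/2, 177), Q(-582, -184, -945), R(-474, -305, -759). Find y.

A normal to the plane is n = PQ × PR = (-227553, 19998, 145137).
S lies in the plane iff n · PS = 0.
This gives (19998)y + (349965) = 0, so y = -35/2.

-35/2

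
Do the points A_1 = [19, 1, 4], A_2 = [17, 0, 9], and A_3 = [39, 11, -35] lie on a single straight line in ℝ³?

No

A_1A_2 = (-2, -1, 5), A_1A_3 = (20, 10, -39).
A_1A_2 × A_1A_3 = (-11, 22, 0).
The cross product is nonzero, so the points do not lie on one line.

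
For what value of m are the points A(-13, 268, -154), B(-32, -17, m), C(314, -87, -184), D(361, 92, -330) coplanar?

36

The points are coplanar iff AB · (AC × AD) = 0.
Expanding, this is linear in m: (75218)m + (-2707848) = 0.
So m = 36.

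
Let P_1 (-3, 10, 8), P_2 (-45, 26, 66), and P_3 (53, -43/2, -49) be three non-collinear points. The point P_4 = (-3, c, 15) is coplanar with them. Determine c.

13/2

The plane through P_1, P_2, P_3 has equation 915x + 854y + 427z = 9211.
Substituting P_4: (854)c + (3660) = 9211, so c = 13/2.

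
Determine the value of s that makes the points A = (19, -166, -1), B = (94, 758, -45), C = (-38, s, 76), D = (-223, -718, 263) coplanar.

-1

Normal to plane ABD: n = (219648, -9152, 182208); plane equation n·P = 5510336.
Requiring n·C = 5510336: (-9152)s + (5501184) = 5510336.
So s = -1.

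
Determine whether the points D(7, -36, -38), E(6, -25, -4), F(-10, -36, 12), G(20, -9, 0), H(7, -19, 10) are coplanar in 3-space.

The plane through D, E, F has normal n = DE × DF = (550, -528, 187) and equation n·P = 15752.
Checking the remaining points: n·G = 15752, n·H = 15752.
All equal 15752, so all 5 points lie in one plane.

Yes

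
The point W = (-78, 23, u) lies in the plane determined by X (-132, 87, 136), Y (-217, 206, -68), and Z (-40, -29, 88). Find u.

22

Coplanarity requires XY · (XZ × XW) = 0.
XY = (-85, 119, -204), XZ = (92, -116, -48); the triple product is linear in u with coefficient -1088 and constant term 23936.
Setting it to zero: u = 22.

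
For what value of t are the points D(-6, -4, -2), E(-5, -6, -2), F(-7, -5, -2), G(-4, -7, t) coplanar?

-2

The points are coplanar iff DE · (DF × DG) = 0.
Expanding, this is linear in t: (-3)t + (-6) = 0.
So t = -2.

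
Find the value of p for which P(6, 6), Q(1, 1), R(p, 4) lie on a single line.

4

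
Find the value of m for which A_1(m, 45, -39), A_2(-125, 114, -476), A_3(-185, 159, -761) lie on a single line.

-33

Collinearity requires A_1A_2 × A_1A_3 = 0; each component is linear in m.
The y-component gives (-285)m + (-9405) = 0, so m = -33.
The remaining components then also vanish.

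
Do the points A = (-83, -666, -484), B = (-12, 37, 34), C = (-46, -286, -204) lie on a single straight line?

AB = (71, 703, 518), AC = (37, 380, 280).
Comparing components 3 and 1: (518)(37) − (71)(280) = -714 ≠ 0, so AB and AC are not parallel and the points are not collinear.

No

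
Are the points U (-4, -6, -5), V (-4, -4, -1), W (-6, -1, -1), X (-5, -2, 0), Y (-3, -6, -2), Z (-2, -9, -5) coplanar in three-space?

The plane through U, V, W has normal n = UV × UW = (-12, -8, 4) and equation n·P = 76.
Checking the remaining points: n·X = 76, n·Y = 76, n·Z = 76.
All equal 76, so all 6 points lie in one plane.

Yes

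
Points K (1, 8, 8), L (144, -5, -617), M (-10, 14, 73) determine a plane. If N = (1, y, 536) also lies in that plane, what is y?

The plane through K, L, M has equation 2905x − 2420y + 715z = -10735.
Substituting N: (-2420)y + (386145) = -10735, so y = 164.

164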